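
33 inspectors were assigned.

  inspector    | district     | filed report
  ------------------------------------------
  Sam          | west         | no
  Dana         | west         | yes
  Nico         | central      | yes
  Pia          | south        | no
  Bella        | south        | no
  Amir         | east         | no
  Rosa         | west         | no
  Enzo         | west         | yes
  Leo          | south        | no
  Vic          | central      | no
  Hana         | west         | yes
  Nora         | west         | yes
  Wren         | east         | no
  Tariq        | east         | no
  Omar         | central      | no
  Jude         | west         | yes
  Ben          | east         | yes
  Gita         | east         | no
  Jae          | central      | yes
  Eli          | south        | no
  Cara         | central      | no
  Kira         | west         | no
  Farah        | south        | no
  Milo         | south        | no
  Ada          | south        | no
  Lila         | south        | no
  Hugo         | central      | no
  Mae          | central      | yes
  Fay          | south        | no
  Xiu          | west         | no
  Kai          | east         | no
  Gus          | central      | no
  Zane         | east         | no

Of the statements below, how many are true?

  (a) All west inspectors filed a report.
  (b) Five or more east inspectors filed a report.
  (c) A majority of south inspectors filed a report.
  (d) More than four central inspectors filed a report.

0

(a) west: |A| = 9, |A ∩ B| = 5; needs A ⊆ B, i.e. every element of A is in B (|A ∖ B| = 0) — false.
(b) east: |A| = 7, |A ∩ B| = 1; needs |A ∩ B| ≥ 5 — false.
(c) south: |A| = 9, |A ∩ B| = 0; needs |A ∩ B| > |A ∖ B| — false.
(d) central: |A| = 8, |A ∩ B| = 3; needs |A ∩ B| > 4 — false.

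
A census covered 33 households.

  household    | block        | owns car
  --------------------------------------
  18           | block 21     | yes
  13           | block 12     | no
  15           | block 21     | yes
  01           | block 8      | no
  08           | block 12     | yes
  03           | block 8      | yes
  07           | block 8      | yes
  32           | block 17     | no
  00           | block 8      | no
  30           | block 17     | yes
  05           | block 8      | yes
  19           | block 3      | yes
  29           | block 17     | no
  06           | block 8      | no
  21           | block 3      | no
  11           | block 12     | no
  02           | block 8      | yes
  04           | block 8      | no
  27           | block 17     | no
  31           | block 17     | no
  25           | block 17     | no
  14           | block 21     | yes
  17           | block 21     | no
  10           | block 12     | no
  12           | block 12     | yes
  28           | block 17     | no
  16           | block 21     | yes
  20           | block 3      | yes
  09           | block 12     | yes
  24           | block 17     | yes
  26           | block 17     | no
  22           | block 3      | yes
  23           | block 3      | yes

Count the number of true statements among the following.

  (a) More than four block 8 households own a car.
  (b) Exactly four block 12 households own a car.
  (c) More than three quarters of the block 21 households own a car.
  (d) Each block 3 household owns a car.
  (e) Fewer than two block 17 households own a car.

1

(a) block 8: |A| = 8, |A ∩ B| = 4; needs |A ∩ B| > 4 — false.
(b) block 12: |A| = 6, |A ∩ B| = 3; needs |A ∩ B| = 4 — false.
(c) block 21: |A| = 5, |A ∩ B| = 4; needs |A ∩ B| / |A| > 3/4 — true.
(d) block 3: |A| = 5, |A ∩ B| = 4; needs A ⊆ B, i.e. every element of A is in B (|A ∖ B| = 0) — false.
(e) block 17: |A| = 9, |A ∩ B| = 2; needs |A ∩ B| < 2 — false.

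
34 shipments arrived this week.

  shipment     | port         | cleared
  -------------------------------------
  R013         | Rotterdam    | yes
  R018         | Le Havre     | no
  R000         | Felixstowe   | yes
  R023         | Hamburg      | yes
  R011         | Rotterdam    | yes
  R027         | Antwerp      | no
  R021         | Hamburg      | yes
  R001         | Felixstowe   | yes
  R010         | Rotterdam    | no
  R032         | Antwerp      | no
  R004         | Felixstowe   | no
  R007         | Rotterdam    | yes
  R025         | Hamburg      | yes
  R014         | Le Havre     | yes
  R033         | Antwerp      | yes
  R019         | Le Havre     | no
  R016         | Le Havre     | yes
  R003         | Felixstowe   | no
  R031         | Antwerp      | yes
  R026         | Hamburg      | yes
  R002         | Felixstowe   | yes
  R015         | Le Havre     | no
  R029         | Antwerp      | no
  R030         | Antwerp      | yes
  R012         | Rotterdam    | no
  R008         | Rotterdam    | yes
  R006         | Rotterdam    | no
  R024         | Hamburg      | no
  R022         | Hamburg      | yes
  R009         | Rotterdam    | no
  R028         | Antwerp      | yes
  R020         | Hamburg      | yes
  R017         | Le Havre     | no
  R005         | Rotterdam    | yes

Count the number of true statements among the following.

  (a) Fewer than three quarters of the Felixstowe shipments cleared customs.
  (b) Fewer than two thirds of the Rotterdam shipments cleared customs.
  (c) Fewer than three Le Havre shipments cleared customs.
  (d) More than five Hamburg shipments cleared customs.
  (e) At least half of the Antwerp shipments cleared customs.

(a) Felixstowe: |A| = 5, |A ∩ B| = 3; needs |A ∩ B| / |A| < 3/4 — true.
(b) Rotterdam: |A| = 9, |A ∩ B| = 5; needs |A ∩ B| / |A| < 2/3 — true.
(c) Le Havre: |A| = 6, |A ∩ B| = 2; needs |A ∩ B| < 3 — true.
(d) Hamburg: |A| = 7, |A ∩ B| = 6; needs |A ∩ B| > 5 — true.
(e) Antwerp: |A| = 7, |A ∩ B| = 4; needs |A ∩ B| ≥ |A ∖ B| — true.

5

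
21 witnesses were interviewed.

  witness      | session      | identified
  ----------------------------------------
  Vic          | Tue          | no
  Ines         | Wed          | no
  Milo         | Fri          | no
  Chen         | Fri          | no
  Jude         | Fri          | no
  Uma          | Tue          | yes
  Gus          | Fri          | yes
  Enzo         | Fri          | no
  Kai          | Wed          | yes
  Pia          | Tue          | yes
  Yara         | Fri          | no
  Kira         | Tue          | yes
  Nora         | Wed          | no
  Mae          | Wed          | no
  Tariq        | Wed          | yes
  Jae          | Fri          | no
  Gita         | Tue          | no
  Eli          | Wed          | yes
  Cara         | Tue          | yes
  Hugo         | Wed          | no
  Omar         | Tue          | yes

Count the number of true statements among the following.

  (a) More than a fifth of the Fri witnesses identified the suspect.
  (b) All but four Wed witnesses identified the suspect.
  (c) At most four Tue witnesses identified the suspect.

(a) Fri: |A| = 7, |A ∩ B| = 1; needs |A ∩ B| / |A| > 1/5 — false.
(b) Wed: |A| = 7, |A ∩ B| = 3; needs |A ∖ B| = 4 — true.
(c) Tue: |A| = 7, |A ∩ B| = 5; needs |A ∩ B| ≤ 4 — false.

1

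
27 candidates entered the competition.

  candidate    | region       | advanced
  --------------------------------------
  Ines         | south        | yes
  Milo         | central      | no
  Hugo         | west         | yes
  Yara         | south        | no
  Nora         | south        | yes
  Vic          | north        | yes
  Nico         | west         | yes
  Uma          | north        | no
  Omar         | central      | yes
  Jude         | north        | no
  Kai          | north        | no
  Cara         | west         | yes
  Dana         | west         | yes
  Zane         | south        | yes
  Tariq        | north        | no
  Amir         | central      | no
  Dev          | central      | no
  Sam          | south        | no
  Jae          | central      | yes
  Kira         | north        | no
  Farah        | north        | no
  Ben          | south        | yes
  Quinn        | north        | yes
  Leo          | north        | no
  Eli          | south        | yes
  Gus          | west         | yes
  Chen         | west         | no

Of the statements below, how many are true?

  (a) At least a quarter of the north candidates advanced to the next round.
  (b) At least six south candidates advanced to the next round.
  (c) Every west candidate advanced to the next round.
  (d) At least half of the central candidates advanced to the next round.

(a) north: |A| = 9, |A ∩ B| = 2; needs |A ∩ B| / |A| ≥ 1/4 — false.
(b) south: |A| = 7, |A ∩ B| = 5; needs |A ∩ B| ≥ 6 — false.
(c) west: |A| = 6, |A ∩ B| = 5; needs A ⊆ B, i.e. every element of A is in B (|A ∖ B| = 0) — false.
(d) central: |A| = 5, |A ∩ B| = 2; needs |A ∩ B| ≥ |A ∖ B| — false.

0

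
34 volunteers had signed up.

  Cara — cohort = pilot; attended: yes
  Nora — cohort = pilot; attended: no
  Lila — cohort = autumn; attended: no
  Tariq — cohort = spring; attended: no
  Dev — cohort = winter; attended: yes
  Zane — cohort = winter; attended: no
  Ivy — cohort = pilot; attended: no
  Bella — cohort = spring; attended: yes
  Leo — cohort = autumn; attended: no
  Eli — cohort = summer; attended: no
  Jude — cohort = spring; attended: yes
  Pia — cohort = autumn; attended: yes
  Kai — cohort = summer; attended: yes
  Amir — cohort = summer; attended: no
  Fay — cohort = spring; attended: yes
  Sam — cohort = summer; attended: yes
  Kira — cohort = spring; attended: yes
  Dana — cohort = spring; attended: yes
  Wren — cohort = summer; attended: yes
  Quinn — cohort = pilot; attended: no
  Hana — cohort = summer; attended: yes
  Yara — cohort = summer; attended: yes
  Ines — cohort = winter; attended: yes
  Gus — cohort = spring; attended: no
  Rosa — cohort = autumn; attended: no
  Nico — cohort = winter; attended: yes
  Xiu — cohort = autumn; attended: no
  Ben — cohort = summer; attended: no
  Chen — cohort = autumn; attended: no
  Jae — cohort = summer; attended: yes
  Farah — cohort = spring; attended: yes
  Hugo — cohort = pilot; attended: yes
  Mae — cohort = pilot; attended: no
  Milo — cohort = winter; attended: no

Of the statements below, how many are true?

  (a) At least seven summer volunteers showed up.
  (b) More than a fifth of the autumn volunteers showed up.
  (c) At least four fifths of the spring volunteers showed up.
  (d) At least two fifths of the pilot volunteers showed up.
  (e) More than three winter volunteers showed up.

(a) summer: |A| = 9, |A ∩ B| = 6; needs |A ∩ B| ≥ 7 — false.
(b) autumn: |A| = 6, |A ∩ B| = 1; needs |A ∩ B| / |A| > 1/5 — false.
(c) spring: |A| = 8, |A ∩ B| = 6; needs |A ∩ B| / |A| ≥ 4/5 — false.
(d) pilot: |A| = 6, |A ∩ B| = 2; needs |A ∩ B| / |A| ≥ 2/5 — false.
(e) winter: |A| = 5, |A ∩ B| = 3; needs |A ∩ B| > 3 — false.

0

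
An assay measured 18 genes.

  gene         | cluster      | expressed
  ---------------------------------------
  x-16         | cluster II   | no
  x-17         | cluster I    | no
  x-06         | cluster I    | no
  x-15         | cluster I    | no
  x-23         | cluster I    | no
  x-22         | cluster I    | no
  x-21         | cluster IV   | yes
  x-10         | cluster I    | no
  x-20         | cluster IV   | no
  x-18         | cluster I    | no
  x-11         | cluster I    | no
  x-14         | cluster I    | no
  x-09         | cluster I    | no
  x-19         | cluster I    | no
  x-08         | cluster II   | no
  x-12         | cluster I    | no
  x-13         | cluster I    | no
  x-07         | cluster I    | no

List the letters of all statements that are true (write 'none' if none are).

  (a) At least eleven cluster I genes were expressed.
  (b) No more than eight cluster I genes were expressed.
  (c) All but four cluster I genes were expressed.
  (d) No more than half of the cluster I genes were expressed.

|A| = 14, |A ∩ B| = 0, |A ∖ B| = 14.
(a) |A ∩ B| ≥ 11: fails.
(b) |A ∩ B| ≤ 8: holds.
(c) |A ∖ B| = 4: fails.
(d) |A ∩ B| ≤ |A ∖ B|: holds.

(b), (d)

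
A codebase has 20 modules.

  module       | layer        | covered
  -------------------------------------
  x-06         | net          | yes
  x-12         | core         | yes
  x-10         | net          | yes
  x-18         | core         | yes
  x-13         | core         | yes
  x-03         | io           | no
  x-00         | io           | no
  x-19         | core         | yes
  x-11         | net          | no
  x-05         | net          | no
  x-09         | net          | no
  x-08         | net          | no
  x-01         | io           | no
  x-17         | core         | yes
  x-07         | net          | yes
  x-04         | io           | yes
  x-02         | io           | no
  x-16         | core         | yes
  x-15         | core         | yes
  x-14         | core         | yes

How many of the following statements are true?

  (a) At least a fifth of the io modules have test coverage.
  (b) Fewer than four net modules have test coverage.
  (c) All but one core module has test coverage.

(a) io: |A| = 5, |A ∩ B| = 1; needs |A ∩ B| / |A| ≥ 1/5 — true.
(b) net: |A| = 7, |A ∩ B| = 3; needs |A ∩ B| < 4 — true.
(c) core: |A| = 8, |A ∩ B| = 8; needs |A ∖ B| = 1 — false.

2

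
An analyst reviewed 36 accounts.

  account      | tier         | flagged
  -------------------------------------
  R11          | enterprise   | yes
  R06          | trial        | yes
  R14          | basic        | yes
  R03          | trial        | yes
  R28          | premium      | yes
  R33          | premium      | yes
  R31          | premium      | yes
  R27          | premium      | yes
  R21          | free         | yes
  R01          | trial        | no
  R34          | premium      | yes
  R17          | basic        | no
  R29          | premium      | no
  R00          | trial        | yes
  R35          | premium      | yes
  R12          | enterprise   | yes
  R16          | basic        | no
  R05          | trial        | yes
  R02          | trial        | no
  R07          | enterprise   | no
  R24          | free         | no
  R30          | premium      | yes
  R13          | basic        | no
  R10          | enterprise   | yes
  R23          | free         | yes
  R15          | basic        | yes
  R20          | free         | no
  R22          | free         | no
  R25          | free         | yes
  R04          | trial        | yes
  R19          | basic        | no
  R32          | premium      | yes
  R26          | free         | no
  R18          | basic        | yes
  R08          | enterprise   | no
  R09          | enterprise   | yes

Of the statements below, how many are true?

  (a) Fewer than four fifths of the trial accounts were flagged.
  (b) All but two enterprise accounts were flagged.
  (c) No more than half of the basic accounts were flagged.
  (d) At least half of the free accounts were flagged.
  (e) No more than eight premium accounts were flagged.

4

(a) trial: |A| = 7, |A ∩ B| = 5; needs |A ∩ B| / |A| < 4/5 — true.
(b) enterprise: |A| = 6, |A ∩ B| = 4; needs |A ∖ B| = 2 — true.
(c) basic: |A| = 7, |A ∩ B| = 3; needs |A ∩ B| ≤ |A ∖ B| — true.
(d) free: |A| = 7, |A ∩ B| = 3; needs |A ∩ B| ≥ |A ∖ B| — false.
(e) premium: |A| = 9, |A ∩ B| = 8; needs |A ∩ B| ≤ 8 — true.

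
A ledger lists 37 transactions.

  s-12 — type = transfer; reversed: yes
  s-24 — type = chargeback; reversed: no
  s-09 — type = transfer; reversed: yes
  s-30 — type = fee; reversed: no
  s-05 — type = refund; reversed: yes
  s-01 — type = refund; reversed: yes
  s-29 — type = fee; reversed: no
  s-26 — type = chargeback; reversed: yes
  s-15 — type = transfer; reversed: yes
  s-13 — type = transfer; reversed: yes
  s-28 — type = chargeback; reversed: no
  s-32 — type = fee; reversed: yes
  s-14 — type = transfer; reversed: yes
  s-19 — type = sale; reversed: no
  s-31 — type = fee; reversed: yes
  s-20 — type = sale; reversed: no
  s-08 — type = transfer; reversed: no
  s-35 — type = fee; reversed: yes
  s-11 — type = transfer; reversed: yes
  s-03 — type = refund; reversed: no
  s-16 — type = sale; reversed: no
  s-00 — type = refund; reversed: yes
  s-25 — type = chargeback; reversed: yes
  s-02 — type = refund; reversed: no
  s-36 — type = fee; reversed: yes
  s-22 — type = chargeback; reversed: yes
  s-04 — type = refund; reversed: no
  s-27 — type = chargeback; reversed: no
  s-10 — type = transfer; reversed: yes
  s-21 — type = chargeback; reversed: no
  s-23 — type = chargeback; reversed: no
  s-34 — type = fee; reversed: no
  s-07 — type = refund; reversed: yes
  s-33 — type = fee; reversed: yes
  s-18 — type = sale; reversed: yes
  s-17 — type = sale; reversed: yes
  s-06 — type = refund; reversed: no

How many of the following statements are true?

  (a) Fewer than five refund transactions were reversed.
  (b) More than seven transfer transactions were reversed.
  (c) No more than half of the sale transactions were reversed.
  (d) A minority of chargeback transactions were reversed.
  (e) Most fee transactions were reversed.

4

(a) refund: |A| = 8, |A ∩ B| = 4; needs |A ∩ B| < 5 — true.
(b) transfer: |A| = 8, |A ∩ B| = 7; needs |A ∩ B| > 7 — false.
(c) sale: |A| = 5, |A ∩ B| = 2; needs |A ∩ B| ≤ |A ∖ B| — true.
(d) chargeback: |A| = 8, |A ∩ B| = 3; needs |A ∩ B| < |A ∖ B| — true.
(e) fee: |A| = 8, |A ∩ B| = 5; needs |A ∩ B| > |A ∖ B| — true.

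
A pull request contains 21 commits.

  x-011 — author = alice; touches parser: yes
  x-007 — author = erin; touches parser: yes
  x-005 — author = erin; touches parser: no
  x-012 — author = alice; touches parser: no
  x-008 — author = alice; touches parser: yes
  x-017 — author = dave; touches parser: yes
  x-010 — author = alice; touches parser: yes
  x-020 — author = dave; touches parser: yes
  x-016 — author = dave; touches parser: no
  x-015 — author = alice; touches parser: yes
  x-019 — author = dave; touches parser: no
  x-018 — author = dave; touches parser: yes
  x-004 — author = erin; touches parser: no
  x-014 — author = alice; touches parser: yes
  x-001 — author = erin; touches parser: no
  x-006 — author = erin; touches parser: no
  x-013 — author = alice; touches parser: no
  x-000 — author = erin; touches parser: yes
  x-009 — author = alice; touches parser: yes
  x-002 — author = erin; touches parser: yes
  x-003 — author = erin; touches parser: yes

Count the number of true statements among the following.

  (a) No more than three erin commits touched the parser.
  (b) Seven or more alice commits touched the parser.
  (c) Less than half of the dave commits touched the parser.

0

(a) erin: |A| = 8, |A ∩ B| = 4; needs |A ∩ B| ≤ 3 — false.
(b) alice: |A| = 8, |A ∩ B| = 6; needs |A ∩ B| ≥ 7 — false.
(c) dave: |A| = 5, |A ∩ B| = 3; needs |A ∩ B| < |A ∖ B| — false.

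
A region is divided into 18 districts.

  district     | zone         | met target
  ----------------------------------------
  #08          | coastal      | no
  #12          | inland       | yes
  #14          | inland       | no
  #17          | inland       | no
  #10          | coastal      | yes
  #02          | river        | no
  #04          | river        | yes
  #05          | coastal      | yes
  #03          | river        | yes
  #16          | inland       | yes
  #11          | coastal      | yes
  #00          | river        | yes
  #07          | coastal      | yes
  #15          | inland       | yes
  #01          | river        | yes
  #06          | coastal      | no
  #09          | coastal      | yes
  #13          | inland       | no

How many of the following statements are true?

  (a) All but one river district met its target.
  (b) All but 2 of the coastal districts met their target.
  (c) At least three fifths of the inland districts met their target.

(a) river: |A| = 5, |A ∩ B| = 4; needs |A ∖ B| = 1 — true.
(b) coastal: |A| = 7, |A ∩ B| = 5; needs |A ∖ B| = 2 — true.
(c) inland: |A| = 6, |A ∩ B| = 3; needs |A ∩ B| / |A| ≥ 3/5 — false.

2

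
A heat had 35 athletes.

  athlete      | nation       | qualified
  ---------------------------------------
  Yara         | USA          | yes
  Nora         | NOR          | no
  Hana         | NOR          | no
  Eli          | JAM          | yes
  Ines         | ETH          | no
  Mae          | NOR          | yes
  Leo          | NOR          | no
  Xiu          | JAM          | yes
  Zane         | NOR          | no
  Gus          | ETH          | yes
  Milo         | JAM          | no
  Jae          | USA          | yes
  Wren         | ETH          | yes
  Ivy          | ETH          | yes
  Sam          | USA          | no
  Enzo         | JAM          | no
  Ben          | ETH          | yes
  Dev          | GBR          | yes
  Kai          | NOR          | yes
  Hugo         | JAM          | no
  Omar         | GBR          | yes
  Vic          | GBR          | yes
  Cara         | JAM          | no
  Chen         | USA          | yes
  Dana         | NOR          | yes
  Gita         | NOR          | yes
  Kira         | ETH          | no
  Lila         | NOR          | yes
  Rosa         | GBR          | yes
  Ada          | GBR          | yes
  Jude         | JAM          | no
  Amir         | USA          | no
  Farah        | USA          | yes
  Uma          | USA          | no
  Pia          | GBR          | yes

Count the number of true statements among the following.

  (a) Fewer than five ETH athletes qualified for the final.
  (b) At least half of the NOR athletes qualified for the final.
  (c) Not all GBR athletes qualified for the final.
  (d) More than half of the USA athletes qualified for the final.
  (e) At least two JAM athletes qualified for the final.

(a) ETH: |A| = 6, |A ∩ B| = 4; needs |A ∩ B| < 5 — true.
(b) NOR: |A| = 9, |A ∩ B| = 5; needs |A ∩ B| ≥ |A ∖ B| — true.
(c) GBR: |A| = 6, |A ∩ B| = 6; needs A ⊄ B (|A ∖ B| ≥ 1) — false.
(d) USA: |A| = 7, |A ∩ B| = 4; needs |A ∩ B| > |A ∖ B| — true.
(e) JAM: |A| = 7, |A ∩ B| = 2; needs |A ∩ B| ≥ 2 — true.

4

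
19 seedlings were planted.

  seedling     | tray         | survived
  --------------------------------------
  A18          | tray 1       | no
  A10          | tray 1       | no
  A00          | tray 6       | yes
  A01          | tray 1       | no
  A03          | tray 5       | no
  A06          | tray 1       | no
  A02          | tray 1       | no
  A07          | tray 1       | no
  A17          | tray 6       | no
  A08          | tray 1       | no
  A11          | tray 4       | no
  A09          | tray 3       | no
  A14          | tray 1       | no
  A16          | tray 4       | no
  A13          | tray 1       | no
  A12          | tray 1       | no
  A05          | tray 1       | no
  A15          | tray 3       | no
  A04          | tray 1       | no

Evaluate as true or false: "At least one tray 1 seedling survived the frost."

False

Truth condition: A ∩ B ≠ ∅ (|A ∩ B| ≥ 1).
A (the restrictor) = {A18, A10, A01, A06, A02, A07, A08, A14, A13, A12, A05, A04}, |A| = 12.
A ∩ B = {}, so |A ∩ B| = 0.
So the statement is false.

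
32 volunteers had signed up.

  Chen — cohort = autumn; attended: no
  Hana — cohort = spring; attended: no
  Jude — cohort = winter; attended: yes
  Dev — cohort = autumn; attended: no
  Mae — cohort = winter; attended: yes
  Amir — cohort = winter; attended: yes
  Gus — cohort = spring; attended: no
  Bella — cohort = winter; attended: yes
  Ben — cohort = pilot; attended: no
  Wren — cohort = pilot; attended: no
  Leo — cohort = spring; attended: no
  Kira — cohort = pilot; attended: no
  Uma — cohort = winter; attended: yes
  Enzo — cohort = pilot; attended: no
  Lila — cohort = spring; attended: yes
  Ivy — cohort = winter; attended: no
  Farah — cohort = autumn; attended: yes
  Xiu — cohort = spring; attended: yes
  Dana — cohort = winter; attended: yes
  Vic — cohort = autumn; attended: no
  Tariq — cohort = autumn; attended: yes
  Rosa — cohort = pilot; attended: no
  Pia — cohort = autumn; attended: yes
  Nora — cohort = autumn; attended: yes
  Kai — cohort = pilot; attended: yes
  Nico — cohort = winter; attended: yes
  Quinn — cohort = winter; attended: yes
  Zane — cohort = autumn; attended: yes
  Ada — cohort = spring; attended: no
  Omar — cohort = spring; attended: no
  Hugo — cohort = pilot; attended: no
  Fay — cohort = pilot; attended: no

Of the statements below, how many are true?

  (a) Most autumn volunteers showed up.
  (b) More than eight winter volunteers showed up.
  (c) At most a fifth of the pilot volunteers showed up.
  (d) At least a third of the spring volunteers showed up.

2

(a) autumn: |A| = 8, |A ∩ B| = 5; needs |A ∩ B| > |A ∖ B| — true.
(b) winter: |A| = 9, |A ∩ B| = 8; needs |A ∩ B| > 8 — false.
(c) pilot: |A| = 8, |A ∩ B| = 1; needs |A ∩ B| / |A| ≤ 1/5 — true.
(d) spring: |A| = 7, |A ∩ B| = 2; needs |A ∩ B| / |A| ≥ 1/3 — false.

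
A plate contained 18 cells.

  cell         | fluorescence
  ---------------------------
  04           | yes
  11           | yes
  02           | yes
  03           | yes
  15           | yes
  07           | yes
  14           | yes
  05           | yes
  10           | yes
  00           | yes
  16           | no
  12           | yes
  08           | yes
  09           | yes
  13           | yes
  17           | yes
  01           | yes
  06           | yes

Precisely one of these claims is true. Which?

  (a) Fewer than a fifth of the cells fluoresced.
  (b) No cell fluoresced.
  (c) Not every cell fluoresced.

|A| = 18, |A ∩ B| = 17, |A ∖ B| = 1.
(a) requires |A ∩ B| / |A| < 1/5: false.
(b) requires A ∩ B = ∅ (|A ∩ B| = 0): false.
(c) requires A ⊄ B (|A ∖ B| ≥ 1): true.

(c)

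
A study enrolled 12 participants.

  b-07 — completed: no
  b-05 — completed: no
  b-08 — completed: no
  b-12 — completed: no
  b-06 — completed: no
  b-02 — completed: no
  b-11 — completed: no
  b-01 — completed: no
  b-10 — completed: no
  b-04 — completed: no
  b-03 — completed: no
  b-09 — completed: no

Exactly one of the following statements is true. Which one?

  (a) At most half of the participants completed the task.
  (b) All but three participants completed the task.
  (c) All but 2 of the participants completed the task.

(a)

|A| = 12, |A ∩ B| = 0, |A ∖ B| = 12.
(a) requires |A ∩ B| ≤ |A ∖ B|: true.
(b) requires |A ∖ B| = 3: false.
(c) requires |A ∖ B| = 2: false.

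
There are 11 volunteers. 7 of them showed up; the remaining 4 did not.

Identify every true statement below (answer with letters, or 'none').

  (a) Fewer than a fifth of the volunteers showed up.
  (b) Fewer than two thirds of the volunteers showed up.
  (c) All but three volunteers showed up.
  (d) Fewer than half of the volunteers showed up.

(b)

|A| = 11, |A ∩ B| = 7, |A ∖ B| = 4.
(a) |A ∩ B| / |A| < 1/5: fails.
(b) |A ∩ B| / |A| < 2/3: holds.
(c) |A ∖ B| = 3: fails.
(d) |A ∩ B| < |A ∖ B|: fails.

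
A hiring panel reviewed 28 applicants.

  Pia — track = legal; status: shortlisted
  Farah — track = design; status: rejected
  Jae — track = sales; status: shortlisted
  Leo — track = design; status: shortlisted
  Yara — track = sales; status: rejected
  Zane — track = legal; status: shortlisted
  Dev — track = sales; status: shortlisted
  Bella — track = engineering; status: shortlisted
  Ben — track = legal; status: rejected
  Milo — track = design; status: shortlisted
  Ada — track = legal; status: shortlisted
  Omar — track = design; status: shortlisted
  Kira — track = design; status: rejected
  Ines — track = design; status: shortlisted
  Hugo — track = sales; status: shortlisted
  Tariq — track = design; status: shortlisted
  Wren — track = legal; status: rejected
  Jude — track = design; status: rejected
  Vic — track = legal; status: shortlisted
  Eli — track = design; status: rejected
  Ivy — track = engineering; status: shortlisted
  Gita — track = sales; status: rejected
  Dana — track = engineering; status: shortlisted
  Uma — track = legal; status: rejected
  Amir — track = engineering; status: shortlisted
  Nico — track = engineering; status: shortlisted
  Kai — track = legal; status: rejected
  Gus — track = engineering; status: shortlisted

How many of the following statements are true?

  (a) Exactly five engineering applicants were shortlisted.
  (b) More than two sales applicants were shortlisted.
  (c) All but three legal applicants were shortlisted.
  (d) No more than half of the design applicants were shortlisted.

1

(a) engineering: |A| = 6, |A ∩ B| = 6; needs |A ∩ B| = 5 — false.
(b) sales: |A| = 5, |A ∩ B| = 3; needs |A ∩ B| > 2 — true.
(c) legal: |A| = 8, |A ∩ B| = 4; needs |A ∖ B| = 3 — false.
(d) design: |A| = 9, |A ∩ B| = 5; needs |A ∩ B| ≤ |A ∖ B| — false.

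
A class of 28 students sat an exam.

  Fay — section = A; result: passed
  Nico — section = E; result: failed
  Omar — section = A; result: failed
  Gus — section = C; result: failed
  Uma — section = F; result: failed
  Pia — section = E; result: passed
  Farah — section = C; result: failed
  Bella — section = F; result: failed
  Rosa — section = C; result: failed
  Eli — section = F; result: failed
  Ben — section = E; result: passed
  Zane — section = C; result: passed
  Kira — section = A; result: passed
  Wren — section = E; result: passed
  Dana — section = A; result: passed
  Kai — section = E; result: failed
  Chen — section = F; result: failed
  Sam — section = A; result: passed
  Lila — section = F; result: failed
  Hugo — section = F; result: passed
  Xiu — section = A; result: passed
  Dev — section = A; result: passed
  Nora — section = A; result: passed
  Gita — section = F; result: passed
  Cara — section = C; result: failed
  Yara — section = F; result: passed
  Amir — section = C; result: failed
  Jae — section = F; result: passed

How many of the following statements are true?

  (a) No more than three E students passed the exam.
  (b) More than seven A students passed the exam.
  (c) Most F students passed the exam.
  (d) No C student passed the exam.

(a) E: |A| = 5, |A ∩ B| = 3; needs |A ∩ B| ≤ 3 — true.
(b) A: |A| = 8, |A ∩ B| = 7; needs |A ∩ B| > 7 — false.
(c) F: |A| = 9, |A ∩ B| = 4; needs |A ∩ B| > |A ∖ B| — false.
(d) C: |A| = 6, |A ∩ B| = 1; needs A ∩ B = ∅ (|A ∩ B| = 0) — false.

1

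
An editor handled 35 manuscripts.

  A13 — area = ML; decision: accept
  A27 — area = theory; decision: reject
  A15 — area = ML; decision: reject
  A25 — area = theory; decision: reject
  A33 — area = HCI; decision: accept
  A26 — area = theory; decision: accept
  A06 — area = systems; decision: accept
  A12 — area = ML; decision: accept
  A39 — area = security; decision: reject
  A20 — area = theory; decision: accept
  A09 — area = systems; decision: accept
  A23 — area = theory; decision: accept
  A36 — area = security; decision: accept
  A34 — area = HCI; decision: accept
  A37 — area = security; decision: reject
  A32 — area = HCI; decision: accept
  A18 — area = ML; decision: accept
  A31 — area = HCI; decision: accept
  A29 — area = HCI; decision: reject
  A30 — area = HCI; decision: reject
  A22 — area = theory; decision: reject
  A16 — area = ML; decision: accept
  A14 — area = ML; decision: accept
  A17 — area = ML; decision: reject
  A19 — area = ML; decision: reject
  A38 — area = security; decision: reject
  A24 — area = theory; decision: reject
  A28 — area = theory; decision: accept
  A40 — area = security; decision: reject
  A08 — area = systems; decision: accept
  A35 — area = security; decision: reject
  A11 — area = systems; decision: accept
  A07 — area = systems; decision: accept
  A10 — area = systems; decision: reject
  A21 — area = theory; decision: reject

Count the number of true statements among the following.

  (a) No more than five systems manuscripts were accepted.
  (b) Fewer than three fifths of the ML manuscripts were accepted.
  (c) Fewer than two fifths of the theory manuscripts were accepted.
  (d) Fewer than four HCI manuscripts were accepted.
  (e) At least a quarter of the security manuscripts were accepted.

1

(a) systems: |A| = 6, |A ∩ B| = 5; needs |A ∩ B| ≤ 5 — true.
(b) ML: |A| = 8, |A ∩ B| = 5; needs |A ∩ B| / |A| < 3/5 — false.
(c) theory: |A| = 9, |A ∩ B| = 4; needs |A ∩ B| / |A| < 2/5 — false.
(d) HCI: |A| = 6, |A ∩ B| = 4; needs |A ∩ B| < 4 — false.
(e) security: |A| = 6, |A ∩ B| = 1; needs |A ∩ B| / |A| ≥ 1/4 — false.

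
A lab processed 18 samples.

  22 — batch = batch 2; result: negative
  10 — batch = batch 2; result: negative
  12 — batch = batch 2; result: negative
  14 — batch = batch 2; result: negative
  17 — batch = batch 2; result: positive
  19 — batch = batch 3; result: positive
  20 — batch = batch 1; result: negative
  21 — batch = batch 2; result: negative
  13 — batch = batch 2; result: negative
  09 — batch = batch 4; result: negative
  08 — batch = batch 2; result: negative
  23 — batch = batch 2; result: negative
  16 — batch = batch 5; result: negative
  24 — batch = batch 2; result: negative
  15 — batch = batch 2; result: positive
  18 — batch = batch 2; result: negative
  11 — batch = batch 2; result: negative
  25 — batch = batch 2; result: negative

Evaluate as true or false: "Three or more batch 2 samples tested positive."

'Three or more batch 2 samples tested positive' holds iff |A ∩ B| ≥ 3.
A (the restrictor) = {22, 10, 12, 14, 17, 21, 13, 08, 23, 24, 15, 18, 11, 25}, |A| = 14.
A ∩ B = {17, 15}, so |A ∩ B| = 2.
|A ∩ B| = 2, so the statement is false.

False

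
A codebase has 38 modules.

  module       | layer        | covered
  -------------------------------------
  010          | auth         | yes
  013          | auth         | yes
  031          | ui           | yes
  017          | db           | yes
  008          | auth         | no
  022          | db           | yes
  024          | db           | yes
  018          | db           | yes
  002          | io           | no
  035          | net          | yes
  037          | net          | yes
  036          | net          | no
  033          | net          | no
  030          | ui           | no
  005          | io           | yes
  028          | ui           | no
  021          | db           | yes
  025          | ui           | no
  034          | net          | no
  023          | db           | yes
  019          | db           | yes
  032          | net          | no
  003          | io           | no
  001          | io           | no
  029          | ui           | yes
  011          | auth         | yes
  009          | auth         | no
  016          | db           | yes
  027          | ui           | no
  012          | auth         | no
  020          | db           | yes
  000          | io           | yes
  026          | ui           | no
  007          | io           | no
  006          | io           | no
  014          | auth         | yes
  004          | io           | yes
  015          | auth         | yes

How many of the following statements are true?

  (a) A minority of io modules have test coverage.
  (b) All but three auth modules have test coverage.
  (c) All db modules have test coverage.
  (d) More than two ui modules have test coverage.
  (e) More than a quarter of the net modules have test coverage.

(a) io: |A| = 8, |A ∩ B| = 3; needs |A ∩ B| < |A ∖ B| — true.
(b) auth: |A| = 8, |A ∩ B| = 5; needs |A ∖ B| = 3 — true.
(c) db: |A| = 9, |A ∩ B| = 9; needs A ⊆ B, i.e. every element of A is in B (|A ∖ B| = 0) — true.
(d) ui: |A| = 7, |A ∩ B| = 2; needs |A ∩ B| > 2 — false.
(e) net: |A| = 6, |A ∩ B| = 2; needs |A ∩ B| / |A| > 1/4 — true.

4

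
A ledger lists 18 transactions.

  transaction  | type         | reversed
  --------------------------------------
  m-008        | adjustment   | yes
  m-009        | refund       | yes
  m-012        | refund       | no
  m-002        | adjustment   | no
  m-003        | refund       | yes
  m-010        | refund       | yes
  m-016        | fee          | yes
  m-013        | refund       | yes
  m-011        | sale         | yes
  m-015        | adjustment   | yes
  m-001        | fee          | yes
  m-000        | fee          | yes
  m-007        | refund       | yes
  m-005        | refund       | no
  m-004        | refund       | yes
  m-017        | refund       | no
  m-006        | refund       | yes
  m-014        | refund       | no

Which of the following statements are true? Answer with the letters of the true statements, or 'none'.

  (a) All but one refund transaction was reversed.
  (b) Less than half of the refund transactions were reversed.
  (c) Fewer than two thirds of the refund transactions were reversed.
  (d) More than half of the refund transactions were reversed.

(c), (d)

|A| = 11, |A ∩ B| = 7, |A ∖ B| = 4.
(a) |A ∖ B| = 1: fails.
(b) |A ∩ B| < |A ∖ B|: fails.
(c) |A ∩ B| / |A| < 2/3: holds.
(d) |A ∩ B| > |A ∖ B|: holds.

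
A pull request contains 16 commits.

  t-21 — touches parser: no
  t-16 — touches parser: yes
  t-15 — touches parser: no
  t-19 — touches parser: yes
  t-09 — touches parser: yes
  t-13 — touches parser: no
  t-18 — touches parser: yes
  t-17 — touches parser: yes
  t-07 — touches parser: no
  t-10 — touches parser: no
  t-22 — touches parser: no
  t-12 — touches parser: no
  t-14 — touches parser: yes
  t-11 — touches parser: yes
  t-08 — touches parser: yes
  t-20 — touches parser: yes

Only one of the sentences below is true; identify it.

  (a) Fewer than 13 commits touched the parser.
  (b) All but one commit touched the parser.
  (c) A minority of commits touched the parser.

(a)

|A| = 16, |A ∩ B| = 9, |A ∖ B| = 7.
(a) requires |A ∩ B| < 13: true.
(b) requires |A ∖ B| = 1: false.
(c) requires |A ∩ B| < |A ∖ B|: false.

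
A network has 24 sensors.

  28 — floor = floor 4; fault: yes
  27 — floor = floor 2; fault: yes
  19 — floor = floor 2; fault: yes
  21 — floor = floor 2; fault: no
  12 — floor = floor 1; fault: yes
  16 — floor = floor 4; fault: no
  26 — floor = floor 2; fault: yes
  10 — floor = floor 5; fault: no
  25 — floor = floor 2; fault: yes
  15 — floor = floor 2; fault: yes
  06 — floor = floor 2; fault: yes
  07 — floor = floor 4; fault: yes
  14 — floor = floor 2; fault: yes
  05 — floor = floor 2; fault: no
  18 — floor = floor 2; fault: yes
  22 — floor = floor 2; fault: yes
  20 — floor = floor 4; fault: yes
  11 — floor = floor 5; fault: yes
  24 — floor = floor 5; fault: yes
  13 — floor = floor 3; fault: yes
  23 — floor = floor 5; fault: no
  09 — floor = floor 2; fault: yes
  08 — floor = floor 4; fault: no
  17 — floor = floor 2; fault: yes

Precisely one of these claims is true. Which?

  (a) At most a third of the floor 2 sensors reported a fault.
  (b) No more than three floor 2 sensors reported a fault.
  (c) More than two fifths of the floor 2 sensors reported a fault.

|A| = 13, |A ∩ B| = 11, |A ∖ B| = 2.
(a) requires |A ∩ B| / |A| ≤ 1/3: false.
(b) requires |A ∩ B| ≤ 3: false.
(c) requires |A ∩ B| / |A| > 2/5: true.

(c)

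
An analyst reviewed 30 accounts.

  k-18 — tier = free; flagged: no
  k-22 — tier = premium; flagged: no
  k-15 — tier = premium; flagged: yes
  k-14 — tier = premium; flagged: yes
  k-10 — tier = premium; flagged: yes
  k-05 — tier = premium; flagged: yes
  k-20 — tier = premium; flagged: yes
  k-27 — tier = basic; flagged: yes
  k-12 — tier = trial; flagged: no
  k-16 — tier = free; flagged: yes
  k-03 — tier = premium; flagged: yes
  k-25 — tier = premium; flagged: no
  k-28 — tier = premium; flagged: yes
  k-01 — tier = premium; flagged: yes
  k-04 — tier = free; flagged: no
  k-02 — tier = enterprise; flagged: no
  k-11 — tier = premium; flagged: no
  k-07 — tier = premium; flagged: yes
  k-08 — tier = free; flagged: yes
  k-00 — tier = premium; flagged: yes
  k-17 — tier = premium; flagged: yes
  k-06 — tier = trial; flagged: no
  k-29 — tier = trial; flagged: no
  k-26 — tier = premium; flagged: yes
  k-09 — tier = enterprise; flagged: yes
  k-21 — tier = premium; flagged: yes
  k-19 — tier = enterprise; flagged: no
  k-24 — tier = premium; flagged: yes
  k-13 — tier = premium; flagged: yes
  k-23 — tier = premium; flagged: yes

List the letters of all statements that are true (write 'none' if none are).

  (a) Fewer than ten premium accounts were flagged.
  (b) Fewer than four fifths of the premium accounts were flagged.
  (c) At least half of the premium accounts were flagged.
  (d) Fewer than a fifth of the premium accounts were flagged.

|A| = 19, |A ∩ B| = 16, |A ∖ B| = 3.
(a) |A ∩ B| < 10: fails.
(b) |A ∩ B| / |A| < 4/5: fails.
(c) |A ∩ B| ≥ |A ∖ B|: holds.
(d) |A ∩ B| / |A| < 1/5: fails.

(c)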